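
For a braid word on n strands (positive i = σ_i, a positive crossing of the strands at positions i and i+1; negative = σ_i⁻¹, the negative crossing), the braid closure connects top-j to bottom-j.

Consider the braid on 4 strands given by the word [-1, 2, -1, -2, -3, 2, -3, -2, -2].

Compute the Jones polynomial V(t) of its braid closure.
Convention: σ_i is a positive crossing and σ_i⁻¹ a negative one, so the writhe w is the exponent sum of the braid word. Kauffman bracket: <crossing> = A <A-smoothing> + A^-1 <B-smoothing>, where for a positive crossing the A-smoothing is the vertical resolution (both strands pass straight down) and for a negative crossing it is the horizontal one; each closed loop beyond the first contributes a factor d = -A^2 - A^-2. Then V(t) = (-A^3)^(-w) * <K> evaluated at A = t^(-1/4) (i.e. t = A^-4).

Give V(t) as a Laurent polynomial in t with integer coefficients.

t^-1 - 2*t^-2 + 3*t^-3 - 2*t^-4 + 3*t^-5 - 2*t^-6 + t^-7 - t^-8

Derivation:
Braid: s1^-1 s2 s1^-1 s2^-1 s3^-1 s2 s3^-1 s2^-1 s2^-1 on 4 strands, 9 crossings.
Writhe w = (#positive) - (#negative) = 2 - 7 = -5.
Enumerate smoothing states for the bracket polynomial. There are 2^9 = 512 states.
Each crossing splits two ways (0=vertical, 1=horizontal). The state's weight is A^(#A-smoothings - #B-smoothings) * d^(loops - 1).
Tabulate the states by total A-exponent and number of loops L (A-exp: L × count):
  A^9: L=5 ×1
  A^7: L=4 ×9
  A^5: L=3 ×30, L=5 ×6
  A^3: L=2 ×45, L=4 ×37, L=6 ×2
  A^1: L=1 ×27, L=3 ×78, L=5 ×21
  A^-1: L=2 ×67, L=4 ×53, L=6 ×6
  A^-3: L=1 ×12, L=3 ×53, L=5 ×18, L=7 ×1
  A^-5: L=2 ×14, L=4 ×19, L=6 ×3
  A^-7: L=3 ×6, L=5 ×3
  A^-9: L=4 ×1
Each group contributes A^e * Σ count * d^(L-1):
Powers of d = -A^2 - A^-2: d^2 = A^4 + 2 + A^-4; d^3 = -A^6 - 3*A^2 - 3*A^-2 - A^-6; d^4 = A^8 + 4*A^4 + 6 + 4*A^-4 + A^-8; d^5 = -A^10 - 5*A^6 - 10*A^2 - 10*A^-2 - 5*A^-6 - A^-10; d^6 = A^12 + 6*A^8 + 15*A^4 + 20 + 15*A^-4 + 6*A^-8 + A^-12.
  A^9 * (d^4) = A^17 + 4*A^13 + 6*A^9 + 4*A^5 + A
  A^7 * (9*d^3) = -9*A^13 - 27*A^9 - 27*A^5 - 9*A
  A^5 * (30*d^2 + 6*d^4) = 6*A^13 + 54*A^9 + 96*A^5 + 54*A + 6*A^-3
  A^3 * (45*d + 37*d^3 + 2*d^5) = -2*A^13 - 47*A^9 - 176*A^5 - 176*A - 47*A^-3 - 2*A^-7
  A^1 * (27 + 78*d^2 + 21*d^4) = 21*A^9 + 162*A^5 + 309*A + 162*A^-3 + 21*A^-7
  A^-1 * (67*d + 53*d^3 + 6*d^5) = -6*A^9 - 83*A^5 - 286*A - 286*A^-3 - 83*A^-7 - 6*A^-11
  A^-3 * (12 + 53*d^2 + 18*d^4 + d^6) = A^9 + 24*A^5 + 140*A + 246*A^-3 + 140*A^-7 + 24*A^-11 + A^-15
  A^-5 * (14*d + 19*d^3 + 3*d^5) = -3*A^5 - 34*A - 101*A^-3 - 101*A^-7 - 34*A^-11 - 3*A^-15
  A^-7 * (6*d^2 + 3*d^4) = 3*A + 18*A^-3 + 30*A^-7 + 18*A^-11 + 3*A^-15
  A^-9 * (d^3) = -A^-3 - 3*A^-7 - 3*A^-11 - A^-15
Summing the groups: <K> = A^17 - A^13 + 2*A^9 - 3*A^5 + 2*A - 3*A^-3 + 2*A^-7 - A^-11
Normalise by the writhe: (-A^3)^(-w) = (-A^3)^(5) = -A^15, so f(A) = -A^15 * <K> = -A^32 + A^28 - 2*A^24 + 3*A^20 - 2*A^16 + 3*A^12 - 2*A^8 + A^4.
Substitute A = t^(-1/4), i.e. A^e → t^(-e/4): V(t) = t^-1 - 2*t^-2 + 3*t^-3 - 2*t^-4 + 3*t^-5 - 2*t^-6 + t^-7 - t^-8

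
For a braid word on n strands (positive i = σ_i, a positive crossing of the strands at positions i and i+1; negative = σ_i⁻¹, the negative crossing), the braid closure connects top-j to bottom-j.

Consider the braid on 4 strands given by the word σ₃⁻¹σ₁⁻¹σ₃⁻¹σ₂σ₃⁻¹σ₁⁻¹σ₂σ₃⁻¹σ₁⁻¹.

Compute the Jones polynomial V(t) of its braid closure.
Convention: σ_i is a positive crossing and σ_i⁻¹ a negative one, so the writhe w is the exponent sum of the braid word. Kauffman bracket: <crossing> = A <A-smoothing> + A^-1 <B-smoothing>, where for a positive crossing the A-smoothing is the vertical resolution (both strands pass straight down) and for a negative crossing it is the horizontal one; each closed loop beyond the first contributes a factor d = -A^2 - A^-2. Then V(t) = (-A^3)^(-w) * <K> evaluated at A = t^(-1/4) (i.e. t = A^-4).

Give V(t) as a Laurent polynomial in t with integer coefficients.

Braid: s3^-1 s1^-1 s3^-1 s2 s3^-1 s1^-1 s2 s3^-1 s1^-1 on 4 strands, 9 crossings.
Writhe w = (#positive) - (#negative) = 2 - 7 = -5.
Enumerate smoothing states for the bracket polynomial. There are 2^9 = 512 states.
Smooth each crossing (0=||, 1=⌣⌢); contribution A^(Σ sign_k(1-2s_k)) * d^(L-1).
Tabulate the states by total A-exponent and number of loops L (A-exp: L × count):
  A^9: L=7 ×1
  A^7: L=6 ×9
  A^5: L=5 ×36
  A^3: L=4 ×83, L=6 ×1
  A^1: L=3 ×118, L=5 ×8
  A^-1: L=2 ×100, L=4 ×26
  A^-3: L=1 ×41, L=3 ×42, L=5 ×1
  A^-5: L=2 ×31, L=4 ×5
  A^-7: L=3 ×9
  A^-9: L=4 ×1
Each group contributes A^e * Σ count * d^(L-1):
Powers of d = -A^2 - A^-2: d^2 = A^4 + 2 + A^-4; d^3 = -A^6 - 3*A^2 - 3*A^-2 - A^-6; d^4 = A^8 + 4*A^4 + 6 + 4*A^-4 + A^-8; d^5 = -A^10 - 5*A^6 - 10*A^2 - 10*A^-2 - 5*A^-6 - A^-10; d^6 = A^12 + 6*A^8 + 15*A^4 + 20 + 15*A^-4 + 6*A^-8 + A^-12.
  A^9 * (d^6) = A^21 + 6*A^17 + 15*A^13 + 20*A^9 + 15*A^5 + 6*A + A^-3
  A^7 * (9*d^5) = -9*A^17 - 45*A^13 - 90*A^9 - 90*A^5 - 45*A - 9*A^-3
  A^5 * (36*d^4) = 36*A^13 + 144*A^9 + 216*A^5 + 144*A + 36*A^-3
  A^3 * (83*d^3 + d^5) = -A^13 - 88*A^9 - 259*A^5 - 259*A - 88*A^-3 - A^-7
  A^1 * (118*d^2 + 8*d^4) = 8*A^9 + 150*A^5 + 284*A + 150*A^-3 + 8*A^-7
  A^-1 * (100*d + 26*d^3) = -26*A^5 - 178*A - 178*A^-3 - 26*A^-7
  A^-3 * (41 + 42*d^2 + d^4) = A^5 + 46*A + 131*A^-3 + 46*A^-7 + A^-11
  A^-5 * (31*d + 5*d^3) = -5*A - 46*A^-3 - 46*A^-7 - 5*A^-11
  A^-7 * (9*d^2) = 9*A^-3 + 18*A^-7 + 9*A^-11
  A^-9 * (d^3) = -A^-3 - 3*A^-7 - 3*A^-11 - A^-15
Summing the groups: <K> = A^21 - 3*A^17 + 5*A^13 - 6*A^9 + 7*A^5 - 7*A + 5*A^-3 - 4*A^-7 + 2*A^-11 - A^-15
Normalise by the writhe: (-A^3)^(-w) = (-A^3)^(5) = -A^15, so f(A) = -A^15 * <K> = -A^36 + 3*A^32 - 5*A^28 + 6*A^24 - 7*A^20 + 7*A^16 - 5*A^12 + 4*A^8 - 2*A^4 + 1.
Substitute A = t^(-1/4), i.e. A^e → t^(-e/4): V(t) = 1 - 2*t^-1 + 4*t^-2 - 5*t^-3 + 7*t^-4 - 7*t^-5 + 6*t^-6 - 5*t^-7 + 3*t^-8 - t^-9

Answer: 1 - 2*t^-1 + 4*t^-2 - 5*t^-3 + 7*t^-4 - 7*t^-5 + 6*t^-6 - 5*t^-7 + 3*t^-8 - t^-9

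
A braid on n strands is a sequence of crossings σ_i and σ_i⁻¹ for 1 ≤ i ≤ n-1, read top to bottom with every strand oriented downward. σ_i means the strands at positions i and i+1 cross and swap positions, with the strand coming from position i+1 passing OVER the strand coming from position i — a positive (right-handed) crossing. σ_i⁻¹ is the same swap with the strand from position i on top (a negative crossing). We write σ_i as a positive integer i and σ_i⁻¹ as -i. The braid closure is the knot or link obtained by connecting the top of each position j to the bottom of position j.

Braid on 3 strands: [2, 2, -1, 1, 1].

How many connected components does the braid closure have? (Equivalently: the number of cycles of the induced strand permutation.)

Track the strand permutation on 3 strands, starting from identity.
  step 1: s2 swaps positions 2,3 -> [1 3 2]
  step 2: s2 swaps positions 2,3 -> [1 2 3]
  step 3: s1^-1 swaps positions 1,2 -> [2 1 3]
  step 4: s1 swaps positions 1,2 -> [1 2 3]
  step 5: s1 swaps positions 1,2 -> [2 1 3]
Final permutation (position -> original strand): [2 1 3]
Closure components = cycle count of this permutation = 2.

Answer: 2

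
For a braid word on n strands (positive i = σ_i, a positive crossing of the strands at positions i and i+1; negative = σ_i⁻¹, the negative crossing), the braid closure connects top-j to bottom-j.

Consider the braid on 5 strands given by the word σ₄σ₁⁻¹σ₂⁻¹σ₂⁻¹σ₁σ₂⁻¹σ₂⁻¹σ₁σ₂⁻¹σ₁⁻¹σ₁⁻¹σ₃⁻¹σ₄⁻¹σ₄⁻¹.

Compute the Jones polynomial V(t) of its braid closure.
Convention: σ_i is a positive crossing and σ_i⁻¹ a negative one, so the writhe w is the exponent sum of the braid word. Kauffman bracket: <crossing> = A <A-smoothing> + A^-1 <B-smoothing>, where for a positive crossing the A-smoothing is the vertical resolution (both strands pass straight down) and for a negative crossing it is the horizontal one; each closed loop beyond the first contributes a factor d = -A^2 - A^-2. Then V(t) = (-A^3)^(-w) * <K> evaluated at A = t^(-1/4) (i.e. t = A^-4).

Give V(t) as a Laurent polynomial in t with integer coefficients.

2*t^-2 - 3*t^-3 + 6*t^-4 - 7*t^-5 + 7*t^-6 - 7*t^-7 + 5*t^-8 - 3*t^-9 + t^-10

Derivation:
The presented braid s4 s1^-1 s2^-1 s2^-1 s1 s2^-1 s2^-1 s1 s2^-1 s1^-1 s1^-1 s3^-1 s4^-1 s4^-1 on 5 strands reduces by inverse Markov moves (closure unchanged at each step):
  Deconjugate: the word is γ·β·γ⁻¹ with γ = s4 (prefix) and γ⁻¹ = s4^-1 (suffix); strip both.
  Destabilize: the word has the form β·s4^-1 where s4^-1 occurs only as the final letter (β ∈ B_4); drop it and the last strand → 4 strands.
  Destabilize: the word has the form β·s3^-1 where s3^-1 occurs only as the final letter (β ∈ B_3); drop it and the last strand → 3 strands.
Reduced to β = s1^-1 s2^-1 s2^-1 s1 s2^-1 s2^-1 s1 s2^-1 s1^-1 s1^-1 on 3 strands, 10 crossings.
Compute on β:
Braid: s1^-1 s2^-1 s2^-1 s1 s2^-1 s2^-1 s1 s2^-1 s1^-1 s1^-1 on 3 strands, 10 crossings.
Writhe w = (#positive) - (#negative) = 2 - 8 = -6.
State-sum expansion of <K>. There are 2^10 = 1024 states.
Each crossing splits two ways (0=vertical, 1=horizontal). The state's weight is A^(#A-smoothings - #B-smoothings) * d^(loops - 1).
Tabulate the states by total A-exponent and number of loops L (A-exp: L × count):
  A^10: L=7 ×1
  A^8: L=6 ×10
  A^6: L=5 ×44, L=7 ×1
  A^4: L=4 ×110, L=6 ×10
  A^2: L=3 ×166, L=5 ×44
  A^0: L=2 ×144, L=4 ×106, L=6 ×2
  A^-2: L=1 ×57, L=3 ×140, L=5 ×13
  A^-4: L=2 ×91, L=4 ×28, L=6 ×1
  A^-6: L=1 ×16, L=3 ×26, L=5 ×3
  A^-8: L=2 ×7, L=4 ×3
  A^-10: L=3 ×1
Each group contributes A^e * Σ count * d^(L-1):
Powers of d = -A^2 - A^-2: d^2 = A^4 + 2 + A^-4; d^3 = -A^6 - 3*A^2 - 3*A^-2 - A^-6; d^4 = A^8 + 4*A^4 + 6 + 4*A^-4 + A^-8; d^5 = -A^10 - 5*A^6 - 10*A^2 - 10*A^-2 - 5*A^-6 - A^-10; d^6 = A^12 + 6*A^8 + 15*A^4 + 20 + 15*A^-4 + 6*A^-8 + A^-12.
  A^10 * (d^6) = A^22 + 6*A^18 + 15*A^14 + 20*A^10 + 15*A^6 + 6*A^2 + A^-2
  A^8 * (10*d^5) = -10*A^18 - 50*A^14 - 100*A^10 - 100*A^6 - 50*A^2 - 10*A^-2
  A^6 * (44*d^4 + d^6) = A^18 + 50*A^14 + 191*A^10 + 284*A^6 + 191*A^2 + 50*A^-2 + A^-6
  A^4 * (110*d^3 + 10*d^5) = -10*A^14 - 160*A^10 - 430*A^6 - 430*A^2 - 160*A^-2 - 10*A^-6
  A^2 * (166*d^2 + 44*d^4) = 44*A^10 + 342*A^6 + 596*A^2 + 342*A^-2 + 44*A^-6
  A^0 * (144*d + 106*d^3 + 2*d^5) = -2*A^10 - 116*A^6 - 482*A^2 - 482*A^-2 - 116*A^-6 - 2*A^-10
  A^-2 * (57 + 140*d^2 + 13*d^4) = 13*A^6 + 192*A^2 + 415*A^-2 + 192*A^-6 + 13*A^-10
  A^-4 * (91*d + 28*d^3 + d^5) = -A^6 - 33*A^2 - 185*A^-2 - 185*A^-6 - 33*A^-10 - A^-14
  A^-6 * (16 + 26*d^2 + 3*d^4) = 3*A^2 + 38*A^-2 + 86*A^-6 + 38*A^-10 + 3*A^-14
  A^-8 * (7*d + 3*d^3) = -3*A^-2 - 16*A^-6 - 16*A^-10 - 3*A^-14
  A^-10 * (d^2) = A^-6 + 2*A^-10 + A^-14
Summing the groups: <K> = A^22 - 3*A^18 + 5*A^14 - 7*A^10 + 7*A^6 - 7*A^2 + 6*A^-2 - 3*A^-6 + 2*A^-10
Normalise by the writhe: (-A^3)^(-w) = (-A^3)^(6) = A^18, so f(A) = A^18 * <K> = A^40 - 3*A^36 + 5*A^32 - 7*A^28 + 7*A^24 - 7*A^20 + 6*A^16 - 3*A^12 + 2*A^8.
Substitute A = t^(-1/4), i.e. A^e → t^(-e/4): V(t) = 2*t^-2 - 3*t^-3 + 6*t^-4 - 7*t^-5 + 7*t^-6 - 7*t^-7 + 5*t^-8 - 3*t^-9 + t^-10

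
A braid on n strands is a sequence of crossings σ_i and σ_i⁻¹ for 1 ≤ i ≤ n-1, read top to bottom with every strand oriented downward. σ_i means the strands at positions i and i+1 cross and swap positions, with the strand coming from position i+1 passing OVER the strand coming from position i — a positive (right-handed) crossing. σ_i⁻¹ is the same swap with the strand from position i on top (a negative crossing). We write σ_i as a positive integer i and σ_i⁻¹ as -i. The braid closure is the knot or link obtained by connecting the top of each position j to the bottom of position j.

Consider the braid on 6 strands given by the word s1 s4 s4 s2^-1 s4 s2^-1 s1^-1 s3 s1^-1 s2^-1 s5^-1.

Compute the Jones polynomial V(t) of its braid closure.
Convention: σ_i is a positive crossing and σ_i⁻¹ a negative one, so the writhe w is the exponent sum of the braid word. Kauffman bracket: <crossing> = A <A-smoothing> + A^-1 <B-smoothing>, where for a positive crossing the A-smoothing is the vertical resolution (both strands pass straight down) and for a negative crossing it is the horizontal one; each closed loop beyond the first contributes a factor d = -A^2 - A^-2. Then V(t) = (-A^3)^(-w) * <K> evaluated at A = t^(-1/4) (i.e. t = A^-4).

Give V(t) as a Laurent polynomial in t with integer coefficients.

-t^3 + 2*t^2 - 3*t + 4 - 3*t^-1 + 4*t^-2 - 2*t^-3 + t^-4 - t^-5

Derivation:
The presented braid s1 s4 s4 s2^-1 s4 s2^-1 s1^-1 s3 s1^-1 s2^-1 s5^-1 on 6 strands reduces by inverse Markov moves (closure unchanged at each step):
  Destabilize: the word has the form β·s5^-1 where s5^-1 occurs only as the final letter (β ∈ B_5); drop it and the last strand → 5 strands.
Reduced to β = s1 s4 s4 s2^-1 s4 s2^-1 s1^-1 s3 s1^-1 s2^-1 on 5 strands, 10 crossings.
Compute on β:
Braid: s1 s4 s4 s2^-1 s4 s2^-1 s1^-1 s3 s1^-1 s2^-1 on 5 strands, 10 crossings.
Writhe w = (#positive) - (#negative) = 5 - 5 = 0.
State-sum expansion of <K>. There are 2^10 = 1024 states.
Each crossing splits two ways (0=vertical, 1=horizontal). The state's weight is A^(#A-smoothings - #B-smoothings) * d^(loops - 1).
Tabulate the states by total A-exponent and number of loops L (A-exp: L × count):
  A^10: L=6 ×1
  A^8: L=5 ×10
  A^6: L=4 ×40, L=6 ×5
  A^4: L=3 ×80, L=5 ×39, L=7 ×1
  A^2: L=2 ×79, L=4 ×117, L=6 ×14
  A^0: L=1 ×30, L=3 ×158, L=5 ×62, L=7 ×2
  A^-2: L=2 ×84, L=4 ×111, L=6 ×15
  A^-4: L=1 ×9, L=3 ×74, L=5 ×36, L=7 ×1
  A^-6: L=2 ×12, L=4 ×29, L=6 ×4
  A^-8: L=3 ×6, L=5 ×4
  A^-10: L=4 ×1
Each group contributes A^e * Σ count * d^(L-1):
Powers of d = -A^2 - A^-2: d^2 = A^4 + 2 + A^-4; d^3 = -A^6 - 3*A^2 - 3*A^-2 - A^-6; d^4 = A^8 + 4*A^4 + 6 + 4*A^-4 + A^-8; d^5 = -A^10 - 5*A^6 - 10*A^2 - 10*A^-2 - 5*A^-6 - A^-10; d^6 = A^12 + 6*A^8 + 15*A^4 + 20 + 15*A^-4 + 6*A^-8 + A^-12.
  A^10 * (d^5) = -A^20 - 5*A^16 - 10*A^12 - 10*A^8 - 5*A^4 - 1
  A^8 * (10*d^4) = 10*A^16 + 40*A^12 + 60*A^8 + 40*A^4 + 10
  A^6 * (40*d^3 + 5*d^5) = -5*A^16 - 65*A^12 - 170*A^8 - 170*A^4 - 65 - 5*A^-4
  A^4 * (80*d^2 + 39*d^4 + d^6) = A^16 + 45*A^12 + 251*A^8 + 414*A^4 + 251 + 45*A^-4 + A^-8
  A^2 * (79*d + 117*d^3 + 14*d^5) = -14*A^12 - 187*A^8 - 570*A^4 - 570 - 187*A^-4 - 14*A^-8
  A^0 * (30 + 158*d^2 + 62*d^4 + 2*d^6) = 2*A^12 + 74*A^8 + 436*A^4 + 758 + 436*A^-4 + 74*A^-8 + 2*A^-12
  A^-2 * (84*d + 111*d^3 + 15*d^5) = -15*A^8 - 186*A^4 - 567 - 567*A^-4 - 186*A^-8 - 15*A^-12
  A^-4 * (9 + 74*d^2 + 36*d^4 + d^6) = A^8 + 42*A^4 + 233 + 393*A^-4 + 233*A^-8 + 42*A^-12 + A^-16
  A^-6 * (12*d + 29*d^3 + 4*d^5) = -4*A^4 - 49 - 139*A^-4 - 139*A^-8 - 49*A^-12 - 4*A^-16
  A^-8 * (6*d^2 + 4*d^4) = 4 + 22*A^-4 + 36*A^-8 + 22*A^-12 + 4*A^-16
  A^-10 * (d^3) = -A^-4 - 3*A^-8 - 3*A^-12 - A^-16
Summing the groups: <K> = -A^20 + A^16 - 2*A^12 + 4*A^8 - 3*A^4 + 4 - 3*A^-4 + 2*A^-8 - A^-12
Normalise by the writhe: (-A^3)^(-w) = (-A^3)^(0) = 1, so f(A) = 1 * <K> = -A^20 + A^16 - 2*A^12 + 4*A^8 - 3*A^4 + 4 - 3*A^-4 + 2*A^-8 - A^-12.
Substitute A = t^(-1/4), i.e. A^e → t^(-e/4): V(t) = -t^3 + 2*t^2 - 3*t + 4 - 3*t^-1 + 4*t^-2 - 2*t^-3 + t^-4 - t^-5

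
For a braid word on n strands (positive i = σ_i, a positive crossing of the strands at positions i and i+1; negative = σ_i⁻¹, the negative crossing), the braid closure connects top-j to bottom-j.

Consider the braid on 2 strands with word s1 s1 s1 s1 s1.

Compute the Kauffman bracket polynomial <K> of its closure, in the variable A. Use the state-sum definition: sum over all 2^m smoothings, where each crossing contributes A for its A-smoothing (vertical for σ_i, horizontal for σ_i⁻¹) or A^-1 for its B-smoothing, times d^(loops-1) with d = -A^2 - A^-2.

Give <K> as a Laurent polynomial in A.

Braid: s1 s1 s1 s1 s1 on 2 strands, 5 crossings.
Writhe w = (#positive) - (#negative) = 5 - 0 = 5.
State-sum expansion of <K>. There are 2^5 = 32 states.
Smooth each crossing (0=||, 1=⌣⌢); contribution A^(Σ sign_k(1-2s_k)) * d^(L-1).
  state 00000: A-exp=+5, loops=2, term = A^5 * d^1
  state 00001: A-exp=+3, loops=1, term = A^3 * d^0
  state 00010: A-exp=+3, loops=1, term = A^3 * d^0
  state 00011: A-exp=+1, loops=2, term = A^1 * d^1
  state 00100: A-exp=+3, loops=1, term = A^3 * d^0
  state 00101: A-exp=+1, loops=2, term = A^1 * d^1
  state 00110: A-exp=+1, loops=2, term = A^1 * d^1
  state 00111: A-exp=-1, loops=3, term = A^-1 * d^2
  state 01000: A-exp=+3, loops=1, term = A^3 * d^0
  state 01001: A-exp=+1, loops=2, term = A^1 * d^1
  state 01010: A-exp=+1, loops=2, term = A^1 * d^1
  state 01011: A-exp=-1, loops=3, term = A^-1 * d^2
  state 01100: A-exp=+1, loops=2, term = A^1 * d^1
  state 01101: A-exp=-1, loops=3, term = A^-1 * d^2
  state 01110: A-exp=-1, loops=3, term = A^-1 * d^2
  state 01111: A-exp=-3, loops=4, term = A^-3 * d^3
  state 10000: A-exp=+3, loops=1, term = A^3 * d^0
  state 10001: A-exp=+1, loops=2, term = A^1 * d^1
  state 10010: A-exp=+1, loops=2, term = A^1 * d^1
  state 10011: A-exp=-1, loops=3, term = A^-1 * d^2
  state 10100: A-exp=+1, loops=2, term = A^1 * d^1
  state 10101: A-exp=-1, loops=3, term = A^-1 * d^2
  state 10110: A-exp=-1, loops=3, term = A^-1 * d^2
  state 10111: A-exp=-3, loops=4, term = A^-3 * d^3
  state 11000: A-exp=+1, loops=2, term = A^1 * d^1
  state 11001: A-exp=-1, loops=3, term = A^-1 * d^2
  state 11010: A-exp=-1, loops=3, term = A^-1 * d^2
  state 11011: A-exp=-3, loops=4, term = A^-3 * d^3
  state 11100: A-exp=-1, loops=3, term = A^-1 * d^2
  state 11101: A-exp=-3, loops=4, term = A^-3 * d^3
  state 11110: A-exp=-3, loops=4, term = A^-3 * d^3
  state 11111: A-exp=-5, loops=5, term = A^-5 * d^4
Collect the terms by A-exponent (count of states per loop number):
Powers of d = -A^2 - A^-2: d^2 = A^4 + 2 + A^-4; d^3 = -A^6 - 3*A^2 - 3*A^-2 - A^-6; d^4 = A^8 + 4*A^4 + 6 + 4*A^-4 + A^-8.
  A^5 * (d) = -A^7 - A^3
  A^3 * (5) = 5*A^3
  A^1 * (10*d) = -10*A^3 - 10*A^-1
  A^-1 * (10*d^2) = 10*A^3 + 20*A^-1 + 10*A^-5
  A^-3 * (5*d^3) = -5*A^3 - 15*A^-1 - 15*A^-5 - 5*A^-9
  A^-5 * (d^4) = A^3 + 4*A^-1 + 6*A^-5 + 4*A^-9 + A^-13
Summing the groups: <K> = -A^7 - A^-1 + A^-5 - A^-9 + A^-13

Answer: -A^7 - A^-1 + A^-5 - A^-9 + A^-13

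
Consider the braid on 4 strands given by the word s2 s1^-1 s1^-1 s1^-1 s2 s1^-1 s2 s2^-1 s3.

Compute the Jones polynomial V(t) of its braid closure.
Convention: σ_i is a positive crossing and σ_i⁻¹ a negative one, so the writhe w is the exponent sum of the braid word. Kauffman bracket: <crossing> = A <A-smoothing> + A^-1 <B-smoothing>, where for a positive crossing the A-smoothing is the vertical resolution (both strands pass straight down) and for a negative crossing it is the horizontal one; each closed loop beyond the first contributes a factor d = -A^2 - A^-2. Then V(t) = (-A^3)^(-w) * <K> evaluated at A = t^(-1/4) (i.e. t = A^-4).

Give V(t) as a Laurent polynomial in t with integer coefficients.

t - 1 + 2*t^-1 - 2*t^-2 + 2*t^-3 - 2*t^-4 + t^-5

Derivation:
The presented braid s2 s1^-1 s1^-1 s1^-1 s2 s1^-1 s2 s2^-1 s3 on 4 strands reduces by inverse Markov moves (closure unchanged at each step):
  Destabilize: the word has the form β·s3 where s3 occurs only as the final letter (β ∈ B_3); drop it and the last strand → 3 strands.
  Deconjugate: the word is γ·β·γ⁻¹ with γ = s2 (prefix) and γ⁻¹ = s2^-1 (suffix); strip both.
Reduced to β = s1^-1 s1^-1 s1^-1 s2 s1^-1 s2 on 3 strands, 6 crossings.
Compute on β:
Braid: s1^-1 s1^-1 s1^-1 s2 s1^-1 s2 on 3 strands, 6 crossings.
Writhe w = (#positive) - (#negative) = 2 - 4 = -2.
Enumerate smoothing states for the bracket polynomial. There are 2^6 = 64 states.
Each crossing splits two ways (0=vertical, 1=horizontal). The state's weight is A^(#A-smoothings - #B-smoothings) * d^(loops - 1).
Tabulate the states by total A-exponent and number of loops L (A-exp: L × count):
  A^6: L=5 ×1
  A^4: L=4 ×6
  A^2: L=3 ×15
  A^0: L=2 ×19, L=4 ×1
  A^-2: L=1 ×11, L=3 ×4
  A^-4: L=2 ×6
  A^-6: L=3 ×1
Each group contributes A^e * Σ count * d^(L-1):
Powers of d = -A^2 - A^-2: d^2 = A^4 + 2 + A^-4; d^3 = -A^6 - 3*A^2 - 3*A^-2 - A^-6; d^4 = A^8 + 4*A^4 + 6 + 4*A^-4 + A^-8.
  A^6 * (d^4) = A^14 + 4*A^10 + 6*A^6 + 4*A^2 + A^-2
  A^4 * (6*d^3) = -6*A^10 - 18*A^6 - 18*A^2 - 6*A^-2
  A^2 * (15*d^2) = 15*A^6 + 30*A^2 + 15*A^-2
  A^0 * (19*d + d^3) = -A^6 - 22*A^2 - 22*A^-2 - A^-6
  A^-2 * (11 + 4*d^2) = 4*A^2 + 19*A^-2 + 4*A^-6
  A^-4 * (6*d) = -6*A^-2 - 6*A^-6
  A^-6 * (d^2) = A^-2 + 2*A^-6 + A^-10
Summing the groups: <K> = A^14 - 2*A^10 + 2*A^6 - 2*A^2 + 2*A^-2 - A^-6 + A^-10
Normalise by the writhe: (-A^3)^(-w) = (-A^3)^(2) = A^6, so f(A) = A^6 * <K> = A^20 - 2*A^16 + 2*A^12 - 2*A^8 + 2*A^4 - 1 + A^-4.
Substitute A = t^(-1/4), i.e. A^e → t^(-e/4): V(t) = t - 1 + 2*t^-1 - 2*t^-2 + 2*t^-3 - 2*t^-4 + t^-5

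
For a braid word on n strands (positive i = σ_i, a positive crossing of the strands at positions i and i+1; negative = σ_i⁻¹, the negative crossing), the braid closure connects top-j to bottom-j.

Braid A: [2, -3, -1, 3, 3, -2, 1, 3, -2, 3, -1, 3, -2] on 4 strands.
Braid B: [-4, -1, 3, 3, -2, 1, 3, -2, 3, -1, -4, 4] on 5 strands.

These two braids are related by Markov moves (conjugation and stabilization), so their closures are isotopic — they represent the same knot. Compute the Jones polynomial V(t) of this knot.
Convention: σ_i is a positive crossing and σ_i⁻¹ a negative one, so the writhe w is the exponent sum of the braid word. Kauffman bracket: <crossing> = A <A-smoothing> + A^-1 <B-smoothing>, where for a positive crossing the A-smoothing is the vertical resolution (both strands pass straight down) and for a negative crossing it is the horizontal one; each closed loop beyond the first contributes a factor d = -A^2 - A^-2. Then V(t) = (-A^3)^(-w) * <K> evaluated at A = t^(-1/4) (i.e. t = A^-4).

Markov-equivalent braids have isotopic closures, hence identical knot invariants. Strip the Markov moves from each word to reach a common short braid β, then compute V(t) once on β.
Braid A: s2 s3^-1 s1^-1 s3 s3 s2^-1 s1 s3 s2^-1 s3 s1^-1 s3 s2^-1 on 4 strands reduces by inverse Markov moves (closure unchanged at each step):
  Deconjugate: the word is γ·β·γ⁻¹ with γ = s2 s3^-1 (prefix) and γ⁻¹ = s3 s2^-1 (suffix); strip both.
Reduced to β = s1^-1 s3 s3 s2^-1 s1 s3 s2^-1 s3 s1^-1 on 4 strands, 9 crossings.
Braid B: s4^-1 s1^-1 s3 s3 s2^-1 s1 s3 s2^-1 s3 s1^-1 s4^-1 s4 on 5 strands reduces by inverse Markov moves (closure unchanged at each step):
  Deconjugate: the word is γ·β·γ⁻¹ with γ = s4^-1 (prefix) and γ⁻¹ = s4 (suffix); strip both.
  Destabilize: the word has the form β·s4^-1 where s4^-1 occurs only as the final letter (β ∈ B_4); drop it and the last strand → 4 strands.
Reduced to β = s1^-1 s3 s3 s2^-1 s1 s3 s2^-1 s3 s1^-1 on 4 strands, 9 crossings.
Both give the same β = s1^-1 s3 s3 s2^-1 s1 s3 s2^-1 s3 s1^-1 on 4 strands, so one state sum suffices:
Braid: s1^-1 s3 s3 s2^-1 s1 s3 s2^-1 s3 s1^-1 on 4 strands, 9 crossings.
Writhe w = (#positive) - (#negative) = 5 - 4 = 1.
State-sum expansion of <K>. There are 2^9 = 512 states.
For each crossing: s=0 is the vertical smoothing, s=1 horizontal. Crossing k contributes A^(sign_k * (1 - 2*s_k)); loop factor d = -A^2 - A^-2.
Tabulate the states by total A-exponent and number of loops L (A-exp: L × count):
  A^9: L=4 ×1
  A^7: L=3 ×9
  A^5: L=2 ×29, L=4 ×7
  A^3: L=1 ×30, L=3 ×52, L=5 ×2
  A^1: L=2 ×83, L=4 ×43
  A^-1: L=1 ×11, L=3 ×93, L=5 ×22
  A^-3: L=2 ×19, L=4 ×58, L=6 ×7
  A^-5: L=3 ×15, L=5 ×20, L=7 ×1
  A^-7: L=4 ×6, L=6 ×3
  A^-9: L=5 ×1
Each group contributes A^e * Σ count * d^(L-1):
Powers of d = -A^2 - A^-2: d^2 = A^4 + 2 + A^-4; d^3 = -A^6 - 3*A^2 - 3*A^-2 - A^-6; d^4 = A^8 + 4*A^4 + 6 + 4*A^-4 + A^-8; d^5 = -A^10 - 5*A^6 - 10*A^2 - 10*A^-2 - 5*A^-6 - A^-10; d^6 = A^12 + 6*A^8 + 15*A^4 + 20 + 15*A^-4 + 6*A^-8 + A^-12.
  A^9 * (d^3) = -A^15 - 3*A^11 - 3*A^7 - A^3
  A^7 * (9*d^2) = 9*A^11 + 18*A^7 + 9*A^3
  A^5 * (29*d + 7*d^3) = -7*A^11 - 50*A^7 - 50*A^3 - 7*A^-1
  A^3 * (30 + 52*d^2 + 2*d^4) = 2*A^11 + 60*A^7 + 146*A^3 + 60*A^-1 + 2*A^-5
  A^1 * (83*d + 43*d^3) = -43*A^7 - 212*A^3 - 212*A^-1 - 43*A^-5
  A^-1 * (11 + 93*d^2 + 22*d^4) = 22*A^7 + 181*A^3 + 329*A^-1 + 181*A^-5 + 22*A^-9
  A^-3 * (19*d + 58*d^3 + 7*d^5) = -7*A^7 - 93*A^3 - 263*A^-1 - 263*A^-5 - 93*A^-9 - 7*A^-13
  A^-5 * (15*d^2 + 20*d^4 + d^6) = A^7 + 26*A^3 + 110*A^-1 + 170*A^-5 + 110*A^-9 + 26*A^-13 + A^-17
  A^-7 * (6*d^3 + 3*d^5) = -3*A^3 - 21*A^-1 - 48*A^-5 - 48*A^-9 - 21*A^-13 - 3*A^-17
  A^-9 * (d^4) = A^-1 + 4*A^-5 + 6*A^-9 + 4*A^-13 + A^-17
Summing the groups: <K> = -A^15 + A^11 - 2*A^7 + 3*A^3 - 3*A^-1 + 3*A^-5 - 3*A^-9 + 2*A^-13 - A^-17
Normalise by the writhe: (-A^3)^(-w) = (-A^3)^(-1) = -A^-3, so f(A) = -A^-3 * <K> = A^12 - A^8 + 2*A^4 - 3 + 3*A^-4 - 3*A^-8 + 3*A^-12 - 2*A^-16 + A^-20.
Substitute A = t^(-1/4), i.e. A^e → t^(-e/4): V(t) = t^5 - 2*t^4 + 3*t^3 - 3*t^2 + 3*t - 3 + 2*t^-1 - t^-2 + t^-3

Answer: t^5 - 2*t^4 + 3*t^3 - 3*t^2 + 3*t - 3 + 2*t^-1 - t^-2 + t^-3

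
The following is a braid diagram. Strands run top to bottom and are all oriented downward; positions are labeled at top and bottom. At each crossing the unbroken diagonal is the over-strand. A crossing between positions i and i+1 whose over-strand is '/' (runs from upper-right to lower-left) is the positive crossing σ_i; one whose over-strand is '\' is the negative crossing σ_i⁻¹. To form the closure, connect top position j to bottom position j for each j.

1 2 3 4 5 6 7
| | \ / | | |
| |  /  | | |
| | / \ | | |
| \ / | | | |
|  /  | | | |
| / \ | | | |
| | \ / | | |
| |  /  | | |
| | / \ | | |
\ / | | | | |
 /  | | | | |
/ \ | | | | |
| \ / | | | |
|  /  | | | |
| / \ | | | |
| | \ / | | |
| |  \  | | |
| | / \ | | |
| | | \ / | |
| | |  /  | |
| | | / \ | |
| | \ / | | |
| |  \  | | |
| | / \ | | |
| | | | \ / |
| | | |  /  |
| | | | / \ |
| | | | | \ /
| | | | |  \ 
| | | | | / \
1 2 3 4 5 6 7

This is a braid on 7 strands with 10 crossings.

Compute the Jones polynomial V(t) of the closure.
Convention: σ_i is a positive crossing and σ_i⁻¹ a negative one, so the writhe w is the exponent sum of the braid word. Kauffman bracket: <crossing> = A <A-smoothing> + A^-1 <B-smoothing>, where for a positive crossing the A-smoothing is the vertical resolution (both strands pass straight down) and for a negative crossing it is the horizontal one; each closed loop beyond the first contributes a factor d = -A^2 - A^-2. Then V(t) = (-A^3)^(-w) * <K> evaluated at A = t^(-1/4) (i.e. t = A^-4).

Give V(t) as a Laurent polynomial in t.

1

Derivation:
Reading the diagram top to bottom ('/'-over between positions i,i+1 = s_i, '\'-over = s_i^-1): braid word = s3 s2 s3 s1 s2 s3^-1 s4 s3^-1 s5 s6^-1.
The presented braid s3 s2 s3 s1 s2 s3^-1 s4 s3^-1 s5 s6^-1 on 7 strands reduces by inverse Markov moves (closure unchanged at each step):
  Destabilize: the word has the form β·s6^-1 where s6^-1 occurs only as the final letter (β ∈ B_6); drop it and the last strand → 6 strands.
  Destabilize: the word has the form β·s5 where s5 occurs only as the final letter (β ∈ B_5); drop it and the last strand → 5 strands.
  Deconjugate: the word is γ·β·γ⁻¹ with γ = s3 (prefix) and γ⁻¹ = s3^-1 (suffix); strip both.
Reduced to β = s2 s3 s1 s2 s3^-1 s4 on 5 strands, 6 crossings.
Compute on β:
Braid: s2 s3 s1 s2 s3^-1 s4 on 5 strands, 6 crossings.
Writhe w = (#positive) - (#negative) = 5 - 1 = 4.
State-sum expansion of <K>. There are 2^6 = 64 states.
Smooth each crossing (0=||, 1=⌣⌢); contribution A^(Σ sign_k(1-2s_k)) * d^(L-1).
Tabulate the states by total A-exponent and number of loops L (A-exp: L × count):
  A^6: L=4 ×1
  A^4: L=3 ×4, L=5 ×2
  A^2: L=2 ×5, L=4 ×10
  A^0: L=1 ×2, L=3 ×17, L=5 ×1
  A^-2: L=2 ×12, L=4 ×3
  A^-4: L=1 ×3, L=3 ×3
  A^-6: L=2 ×1
Each group contributes A^e * Σ count * d^(L-1):
Powers of d = -A^2 - A^-2: d^2 = A^4 + 2 + A^-4; d^3 = -A^6 - 3*A^2 - 3*A^-2 - A^-6; d^4 = A^8 + 4*A^4 + 6 + 4*A^-4 + A^-8.
  A^6 * (d^3) = -A^12 - 3*A^8 - 3*A^4 - 1
  A^4 * (4*d^2 + 2*d^4) = 2*A^12 + 12*A^8 + 20*A^4 + 12 + 2*A^-4
  A^2 * (5*d + 10*d^3) = -10*A^8 - 35*A^4 - 35 - 10*A^-4
  A^0 * (2 + 17*d^2 + d^4) = A^8 + 21*A^4 + 42 + 21*A^-4 + A^-8
  A^-2 * (12*d + 3*d^3) = -3*A^4 - 21 - 21*A^-4 - 3*A^-8
  A^-4 * (3 + 3*d^2) = 3 + 9*A^-4 + 3*A^-8
  A^-6 * (d) = -A^-4 - A^-8
Summing the groups: <K> = A^12
Normalise by the writhe: (-A^3)^(-w) = (-A^3)^(-4) = A^-12, so f(A) = A^-12 * <K> = 1.
Substitute A = t^(-1/4), i.e. A^e → t^(-e/4): V(t) = 1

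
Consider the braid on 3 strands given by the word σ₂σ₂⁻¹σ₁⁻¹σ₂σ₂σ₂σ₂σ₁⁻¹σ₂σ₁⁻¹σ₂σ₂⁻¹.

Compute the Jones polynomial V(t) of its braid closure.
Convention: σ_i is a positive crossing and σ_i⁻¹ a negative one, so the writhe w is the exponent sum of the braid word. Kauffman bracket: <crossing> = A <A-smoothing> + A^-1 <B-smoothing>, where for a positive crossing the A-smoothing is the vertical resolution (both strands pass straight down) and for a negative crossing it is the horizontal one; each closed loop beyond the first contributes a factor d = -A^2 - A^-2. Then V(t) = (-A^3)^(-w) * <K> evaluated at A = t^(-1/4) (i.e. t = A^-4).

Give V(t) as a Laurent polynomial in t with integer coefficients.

The presented braid s2 s2^-1 s1^-1 s2 s2 s2 s2 s1^-1 s2 s1^-1 s2 s2^-1 on 3 strands reduces by inverse Markov moves (closure unchanged at each step):
  Deconjugate: the word is γ·β·γ⁻¹ with γ = s2 (prefix) and γ⁻¹ = s2^-1 (suffix); strip both.
  Deconjugate: the word is γ·β·γ⁻¹ with γ = s2^-1 (prefix) and γ⁻¹ = s2 (suffix); strip both.
Reduced to β = s1^-1 s2 s2 s2 s2 s1^-1 s2 s1^-1 on 3 strands, 8 crossings.
Compute on β:
Braid: s1^-1 s2 s2 s2 s2 s1^-1 s2 s1^-1 on 3 strands, 8 crossings.
Writhe w = (#positive) - (#negative) = 5 - 3 = 2.
Enumerate smoothing states for the bracket polynomial. There are 2^8 = 256 states.
For each crossing: s=0 is the vertical smoothing, s=1 horizontal. Crossing k contributes A^(sign_k * (1 - 2*s_k)); loop factor d = -A^2 - A^-2.
Tabulate the states by total A-exponent and number of loops L (A-exp: L × count):
  A^8: L=4 ×1
  A^6: L=3 ×8
  A^4: L=2 ×22, L=4 ×6
  A^2: L=1 ×23, L=3 ×29, L=5 ×4
  A^0: L=2 ×47, L=4 ×22, L=6 ×1
  A^-2: L=3 ×48, L=5 ×8
  A^-4: L=4 ×27, L=6 ×1
  A^-6: L=5 ×8
  A^-8: L=6 ×1
Each group contributes A^e * Σ count * d^(L-1):
Powers of d = -A^2 - A^-2: d^2 = A^4 + 2 + A^-4; d^3 = -A^6 - 3*A^2 - 3*A^-2 - A^-6; d^4 = A^8 + 4*A^4 + 6 + 4*A^-4 + A^-8; d^5 = -A^10 - 5*A^6 - 10*A^2 - 10*A^-2 - 5*A^-6 - A^-10.
  A^8 * (d^3) = -A^14 - 3*A^10 - 3*A^6 - A^2
  A^6 * (8*d^2) = 8*A^10 + 16*A^6 + 8*A^2
  A^4 * (22*d + 6*d^3) = -6*A^10 - 40*A^6 - 40*A^2 - 6*A^-2
  A^2 * (23 + 29*d^2 + 4*d^4) = 4*A^10 + 45*A^6 + 105*A^2 + 45*A^-2 + 4*A^-6
  A^0 * (47*d + 22*d^3 + d^5) = -A^10 - 27*A^6 - 123*A^2 - 123*A^-2 - 27*A^-6 - A^-10
  A^-2 * (48*d^2 + 8*d^4) = 8*A^6 + 80*A^2 + 144*A^-2 + 80*A^-6 + 8*A^-10
  A^-4 * (27*d^3 + d^5) = -A^6 - 32*A^2 - 91*A^-2 - 91*A^-6 - 32*A^-10 - A^-14
  A^-6 * (8*d^4) = 8*A^2 + 32*A^-2 + 48*A^-6 + 32*A^-10 + 8*A^-14
  A^-8 * (d^5) = -A^2 - 5*A^-2 - 10*A^-6 - 10*A^-10 - 5*A^-14 - A^-18
Summing the groups: <K> = -A^14 + 2*A^10 - 2*A^6 + 4*A^2 - 4*A^-2 + 4*A^-6 - 3*A^-10 + 2*A^-14 - A^-18
Normalise by the writhe: (-A^3)^(-w) = (-A^3)^(-2) = A^-6, so f(A) = A^-6 * <K> = -A^8 + 2*A^4 - 2 + 4*A^-4 - 4*A^-8 + 4*A^-12 - 3*A^-16 + 2*A^-20 - A^-24.
Substitute A = t^(-1/4), i.e. A^e → t^(-e/4): V(t) = -t^6 + 2*t^5 - 3*t^4 + 4*t^3 - 4*t^2 + 4*t - 2 + 2*t^-1 - t^-2

Answer: -t^6 + 2*t^5 - 3*t^4 + 4*t^3 - 4*t^2 + 4*t - 2 + 2*t^-1 - t^-2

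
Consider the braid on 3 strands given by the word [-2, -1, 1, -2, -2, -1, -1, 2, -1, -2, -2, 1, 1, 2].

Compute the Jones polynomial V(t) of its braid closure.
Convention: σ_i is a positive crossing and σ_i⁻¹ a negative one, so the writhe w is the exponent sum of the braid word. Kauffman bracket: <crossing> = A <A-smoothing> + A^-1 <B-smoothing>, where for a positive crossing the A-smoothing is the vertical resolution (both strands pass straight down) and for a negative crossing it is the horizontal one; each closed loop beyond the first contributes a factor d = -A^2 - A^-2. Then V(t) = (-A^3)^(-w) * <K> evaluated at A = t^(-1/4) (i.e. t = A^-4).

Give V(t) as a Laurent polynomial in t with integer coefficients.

The presented braid s2^-1 s1^-1 s1 s2^-1 s2^-1 s1^-1 s1^-1 s2 s1^-1 s2^-1 s2^-1 s1 s1 s2 on 3 strands reduces by inverse Markov moves (closure unchanged at each step):
  Deconjugate: the word is γ·β·γ⁻¹ with γ = s2^-1 s1^-1 (prefix) and γ⁻¹ = s1 s2 (suffix); strip both.
Reduced to β = s1 s2^-1 s2^-1 s1^-1 s1^-1 s2 s1^-1 s2^-1 s2^-1 s1 on 3 strands, 10 crossings.
Compute on β:
Braid: s1 s2^-1 s2^-1 s1^-1 s1^-1 s2 s1^-1 s2^-1 s2^-1 s1 on 3 strands, 10 crossings.
Writhe w = (#positive) - (#negative) = 3 - 7 = -4.
Computing the Kauffman bracket via state sum. There are 2^10 = 1024 states.
Smooth each crossing (0=||, 1=⌣⌢); contribution A^(Σ sign_k(1-2s_k)) * d^(L-1).
Tabulate the states by total A-exponent and number of loops L (A-exp: L × count):
  A^10: L=6 ×1
  A^8: L=5 ×10
  A^6: L=4 ×43, L=6 ×2
  A^4: L=3 ×98, L=5 ×22
  A^2: L=2 ×118, L=4 ×88, L=6 ×4
  A^0: L=1 ×60, L=3 ×162, L=5 ×30
  A^-2: L=2 ×128, L=4 ×79, L=6 ×3
  A^-4: L=1 ×23, L=3 ×84, L=5 ×13
  A^-6: L=2 ×27, L=4 ×18
  A^-8: L=1 ×2, L=3 ×8
  A^-10: L=2 ×1
Each group contributes A^e * Σ count * d^(L-1):
Powers of d = -A^2 - A^-2: d^2 = A^4 + 2 + A^-4; d^3 = -A^6 - 3*A^2 - 3*A^-2 - A^-6; d^4 = A^8 + 4*A^4 + 6 + 4*A^-4 + A^-8; d^5 = -A^10 - 5*A^6 - 10*A^2 - 10*A^-2 - 5*A^-6 - A^-10.
  A^10 * (d^5) = -A^20 - 5*A^16 - 10*A^12 - 10*A^8 - 5*A^4 - 1
  A^8 * (10*d^4) = 10*A^16 + 40*A^12 + 60*A^8 + 40*A^4 + 10
  A^6 * (43*d^3 + 2*d^5) = -2*A^16 - 53*A^12 - 149*A^8 - 149*A^4 - 53 - 2*A^-4
  A^4 * (98*d^2 + 22*d^4) = 22*A^12 + 186*A^8 + 328*A^4 + 186 + 22*A^-4
  A^2 * (118*d + 88*d^3 + 4*d^5) = -4*A^12 - 108*A^8 - 422*A^4 - 422 - 108*A^-4 - 4*A^-8
  A^0 * (60 + 162*d^2 + 30*d^4) = 30*A^8 + 282*A^4 + 564 + 282*A^-4 + 30*A^-8
  A^-2 * (128*d + 79*d^3 + 3*d^5) = -3*A^8 - 94*A^4 - 395 - 395*A^-4 - 94*A^-8 - 3*A^-12
  A^-4 * (23 + 84*d^2 + 13*d^4) = 13*A^4 + 136 + 269*A^-4 + 136*A^-8 + 13*A^-12
  A^-6 * (27*d + 18*d^3) = -18 - 81*A^-4 - 81*A^-8 - 18*A^-12
  A^-8 * (2 + 8*d^2) = 8*A^-4 + 18*A^-8 + 8*A^-12
  A^-10 * (d) = -A^-8 - A^-12
Summing the groups: <K> = -A^20 + 3*A^16 - 5*A^12 + 6*A^8 - 7*A^4 + 7 - 5*A^-4 + 4*A^-8 - A^-12
Normalise by the writhe: (-A^3)^(-w) = (-A^3)^(4) = A^12, so f(A) = A^12 * <K> = -A^32 + 3*A^28 - 5*A^24 + 6*A^20 - 7*A^16 + 7*A^12 - 5*A^8 + 4*A^4 - 1.
Substitute A = t^(-1/4), i.e. A^e → t^(-e/4): V(t) = -1 + 4*t^-1 - 5*t^-2 + 7*t^-3 - 7*t^-4 + 6*t^-5 - 5*t^-6 + 3*t^-7 - t^-8

Answer: -1 + 4*t^-1 - 5*t^-2 + 7*t^-3 - 7*t^-4 + 6*t^-5 - 5*t^-6 + 3*t^-7 - t^-8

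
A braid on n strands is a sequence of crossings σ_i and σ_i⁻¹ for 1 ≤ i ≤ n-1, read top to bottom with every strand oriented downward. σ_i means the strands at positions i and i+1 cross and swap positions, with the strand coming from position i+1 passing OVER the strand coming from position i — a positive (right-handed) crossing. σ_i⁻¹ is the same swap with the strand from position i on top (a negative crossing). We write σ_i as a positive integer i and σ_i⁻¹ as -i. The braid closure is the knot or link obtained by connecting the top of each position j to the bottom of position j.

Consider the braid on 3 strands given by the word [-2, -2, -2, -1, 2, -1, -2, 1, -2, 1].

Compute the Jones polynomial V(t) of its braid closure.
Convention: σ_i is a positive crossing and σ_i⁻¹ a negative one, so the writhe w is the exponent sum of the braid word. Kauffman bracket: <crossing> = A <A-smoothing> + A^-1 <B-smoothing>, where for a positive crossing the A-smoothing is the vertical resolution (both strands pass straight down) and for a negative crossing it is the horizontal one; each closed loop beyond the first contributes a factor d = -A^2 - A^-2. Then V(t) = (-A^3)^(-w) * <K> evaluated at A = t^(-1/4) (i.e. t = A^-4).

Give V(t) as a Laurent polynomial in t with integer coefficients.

-1 + 3*t^-1 - 3*t^-2 + 5*t^-3 - 5*t^-4 + 4*t^-5 - 3*t^-6 + 2*t^-7 - t^-8

Derivation:
Braid: s2^-1 s2^-1 s2^-1 s1^-1 s2 s1^-1 s2^-1 s1 s2^-1 s1 on 3 strands, 10 crossings.
Writhe w = (#positive) - (#negative) = 3 - 7 = -4.
Computing the Kauffman bracket via state sum. There are 2^10 = 1024 states.
Smooth each crossing (0=||, 1=⌣⌢); contribution A^(Σ sign_k(1-2s_k)) * d^(L-1).
Tabulate the states by total A-exponent and number of loops L (A-exp: L × count):
  A^10: L=6 ×1
  A^8: L=5 ×10
  A^6: L=4 ×41, L=6 ×4
  A^4: L=3 ×88, L=5 ×31, L=7 ×1
  A^2: L=2 ×102, L=4 ×99, L=6 ×9
  A^0: L=1 ×54, L=3 ×162, L=5 ×36
  A^-2: L=2 ×134, L=4 ×74, L=6 ×2
  A^-4: L=1 ×30, L=3 ×82, L=5 ×8
  A^-6: L=2 ×32, L=4 ×13
  A^-8: L=1 ×3, L=3 ×7
  A^-10: L=2 ×1
Each group contributes A^e * Σ count * d^(L-1):
Powers of d = -A^2 - A^-2: d^2 = A^4 + 2 + A^-4; d^3 = -A^6 - 3*A^2 - 3*A^-2 - A^-6; d^4 = A^8 + 4*A^4 + 6 + 4*A^-4 + A^-8; d^5 = -A^10 - 5*A^6 - 10*A^2 - 10*A^-2 - 5*A^-6 - A^-10; d^6 = A^12 + 6*A^8 + 15*A^4 + 20 + 15*A^-4 + 6*A^-8 + A^-12.
  A^10 * (d^5) = -A^20 - 5*A^16 - 10*A^12 - 10*A^8 - 5*A^4 - 1
  A^8 * (10*d^4) = 10*A^16 + 40*A^12 + 60*A^8 + 40*A^4 + 10
  A^6 * (41*d^3 + 4*d^5) = -4*A^16 - 61*A^12 - 163*A^8 - 163*A^4 - 61 - 4*A^-4
  A^4 * (88*d^2 + 31*d^4 + d^6) = A^16 + 37*A^12 + 227*A^8 + 382*A^4 + 227 + 37*A^-4 + A^-8
  A^2 * (102*d + 99*d^3 + 9*d^5) = -9*A^12 - 144*A^8 - 489*A^4 - 489 - 144*A^-4 - 9*A^-8
  A^0 * (54 + 162*d^2 + 36*d^4) = 36*A^8 + 306*A^4 + 594 + 306*A^-4 + 36*A^-8
  A^-2 * (134*d + 74*d^3 + 2*d^5) = -2*A^8 - 84*A^4 - 376 - 376*A^-4 - 84*A^-8 - 2*A^-12
  A^-4 * (30 + 82*d^2 + 8*d^4) = 8*A^4 + 114 + 242*A^-4 + 114*A^-8 + 8*A^-12
  A^-6 * (32*d + 13*d^3) = -13 - 71*A^-4 - 71*A^-8 - 13*A^-12
  A^-8 * (3 + 7*d^2) = 7*A^-4 + 17*A^-8 + 7*A^-12
  A^-10 * (d) = -A^-8 - A^-12
Summing the groups: <K> = -A^20 + 2*A^16 - 3*A^12 + 4*A^8 - 5*A^4 + 5 - 3*A^-4 + 3*A^-8 - A^-12
Normalise by the writhe: (-A^3)^(-w) = (-A^3)^(4) = A^12, so f(A) = A^12 * <K> = -A^32 + 2*A^28 - 3*A^24 + 4*A^20 - 5*A^16 + 5*A^12 - 3*A^8 + 3*A^4 - 1.
Substitute A = t^(-1/4), i.e. A^e → t^(-e/4): V(t) = -1 + 3*t^-1 - 3*t^-2 + 5*t^-3 - 5*t^-4 + 4*t^-5 - 3*t^-6 + 2*t^-7 - t^-8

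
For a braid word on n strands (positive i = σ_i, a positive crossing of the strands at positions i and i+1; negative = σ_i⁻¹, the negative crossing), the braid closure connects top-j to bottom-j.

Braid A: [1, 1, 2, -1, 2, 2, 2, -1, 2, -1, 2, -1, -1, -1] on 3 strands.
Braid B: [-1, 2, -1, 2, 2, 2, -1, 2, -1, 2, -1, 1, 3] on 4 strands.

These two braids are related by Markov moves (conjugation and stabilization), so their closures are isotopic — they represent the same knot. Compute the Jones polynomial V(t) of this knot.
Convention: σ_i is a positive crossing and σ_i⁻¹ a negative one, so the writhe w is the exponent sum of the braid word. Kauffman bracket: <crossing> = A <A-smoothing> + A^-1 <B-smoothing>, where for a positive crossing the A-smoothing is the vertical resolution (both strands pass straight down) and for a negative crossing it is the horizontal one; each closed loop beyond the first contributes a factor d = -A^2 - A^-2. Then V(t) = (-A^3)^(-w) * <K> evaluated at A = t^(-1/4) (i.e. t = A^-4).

Markov-equivalent braids have isotopic closures, hence identical knot invariants. Strip the Markov moves from each word to reach a common short braid β, then compute V(t) once on β.
Braid A: s1 s1 s2 s1^-1 s2 s2 s2 s1^-1 s2 s1^-1 s2 s1^-1 s1^-1 s1^-1 on 3 strands reduces by inverse Markov moves (closure unchanged at each step):
  Deconjugate: the word is γ·β·γ⁻¹ with γ = s1 (prefix) and γ⁻¹ = s1^-1 (suffix); strip both.
  Deconjugate: the word is γ·β·γ⁻¹ with γ = s1 (prefix) and γ⁻¹ = s1^-1 (suffix); strip both.
Reduced to β = s2 s1^-1 s2 s2 s2 s1^-1 s2 s1^-1 s2 s1^-1 on 3 strands, 10 crossings.
Braid B: s1^-1 s2 s1^-1 s2 s2 s2 s1^-1 s2 s1^-1 s2 s1^-1 s1 s3 on 4 strands reduces by inverse Markov moves (closure unchanged at each step):
  Destabilize: the word has the form β·s3 where s3 occurs only as the final letter (β ∈ B_3); drop it and the last strand → 3 strands.
  Deconjugate: the word is γ·β·γ⁻¹ with γ = s1^-1 (prefix) and γ⁻¹ = s1 (suffix); strip both.
Reduced to β = s2 s1^-1 s2 s2 s2 s1^-1 s2 s1^-1 s2 s1^-1 on 3 strands, 10 crossings.
Both give the same β = s2 s1^-1 s2 s2 s2 s1^-1 s2 s1^-1 s2 s1^-1 on 3 strands, so one state sum suffices:
Braid: s2 s1^-1 s2 s2 s2 s1^-1 s2 s1^-1 s2 s1^-1 on 3 strands, 10 crossings.
Writhe w = (#positive) - (#negative) = 6 - 4 = 2.
Computing the Kauffman bracket via state sum. There are 2^10 = 1024 states.
For each crossing: s=0 is the vertical smoothing, s=1 horizontal. Crossing k contributes A^(sign_k * (1 - 2*s_k)); loop factor d = -A^2 - A^-2.
Tabulate the states by total A-exponent and number of loops L (A-exp: L × count):
  A^10: L=5 ×1
  A^8: L=4 ×10
  A^6: L=3 ×42, L=5 ×3
  A^4: L=2 ×90, L=4 ×29, L=6 ×1
  A^2: L=1 ×87, L=3 ×110, L=5 ×13
  A^0: L=2 ×179, L=4 ×71, L=6 ×2
  A^-2: L=3 ×187, L=5 ×23
  A^-4: L=4 ×117, L=6 ×3
  A^-6: L=5 ×45
  A^-8: L=6 ×10
  A^-10: L=7 ×1
Each group contributes A^e * Σ count * d^(L-1):
Powers of d = -A^2 - A^-2: d^2 = A^4 + 2 + A^-4; d^3 = -A^6 - 3*A^2 - 3*A^-2 - A^-6; d^4 = A^8 + 4*A^4 + 6 + 4*A^-4 + A^-8; d^5 = -A^10 - 5*A^6 - 10*A^2 - 10*A^-2 - 5*A^-6 - A^-10; d^6 = A^12 + 6*A^8 + 15*A^4 + 20 + 15*A^-4 + 6*A^-8 + A^-12.
  A^10 * (d^4) = A^18 + 4*A^14 + 6*A^10 + 4*A^6 + A^2
  A^8 * (10*d^3) = -10*A^14 - 30*A^10 - 30*A^6 - 10*A^2
  A^6 * (42*d^2 + 3*d^4) = 3*A^14 + 54*A^10 + 102*A^6 + 54*A^2 + 3*A^-2
  A^4 * (90*d + 29*d^3 + d^5) = -A^14 - 34*A^10 - 187*A^6 - 187*A^2 - 34*A^-2 - A^-6
  A^2 * (87 + 110*d^2 + 13*d^4) = 13*A^10 + 162*A^6 + 385*A^2 + 162*A^-2 + 13*A^-6
  A^0 * (179*d + 71*d^3 + 2*d^5) = -2*A^10 - 81*A^6 - 412*A^2 - 412*A^-2 - 81*A^-6 - 2*A^-10
  A^-2 * (187*d^2 + 23*d^4) = 23*A^6 + 279*A^2 + 512*A^-2 + 279*A^-6 + 23*A^-10
  A^-4 * (117*d^3 + 3*d^5) = -3*A^6 - 132*A^2 - 381*A^-2 - 381*A^-6 - 132*A^-10 - 3*A^-14
  A^-6 * (45*d^4) = 45*A^2 + 180*A^-2 + 270*A^-6 + 180*A^-10 + 45*A^-14
  A^-8 * (10*d^5) = -10*A^2 - 50*A^-2 - 100*A^-6 - 100*A^-10 - 50*A^-14 - 10*A^-18
  A^-10 * (d^6) = A^2 + 6*A^-2 + 15*A^-6 + 20*A^-10 + 15*A^-14 + 6*A^-18 + A^-22
Summing the groups: <K> = A^18 - 4*A^14 + 7*A^10 - 10*A^6 + 14*A^2 - 14*A^-2 + 14*A^-6 - 11*A^-10 + 7*A^-14 - 4*A^-18 + A^-22
Normalise by the writhe: (-A^3)^(-w) = (-A^3)^(-2) = A^-6, so f(A) = A^-6 * <K> = A^12 - 4*A^8 + 7*A^4 - 10 + 14*A^-4 - 14*A^-8 + 14*A^-12 - 11*A^-16 + 7*A^-20 - 4*A^-24 + A^-28.
Substitute A = t^(-1/4), i.e. A^e → t^(-e/4): V(t) = t^7 - 4*t^6 + 7*t^5 - 11*t^4 + 14*t^3 - 14*t^2 + 14*t - 10 + 7*t^-1 - 4*t^-2 + t^-3

Answer: t^7 - 4*t^6 + 7*t^5 - 11*t^4 + 14*t^3 - 14*t^2 + 14*t - 10 + 7*t^-1 - 4*t^-2 + t^-3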